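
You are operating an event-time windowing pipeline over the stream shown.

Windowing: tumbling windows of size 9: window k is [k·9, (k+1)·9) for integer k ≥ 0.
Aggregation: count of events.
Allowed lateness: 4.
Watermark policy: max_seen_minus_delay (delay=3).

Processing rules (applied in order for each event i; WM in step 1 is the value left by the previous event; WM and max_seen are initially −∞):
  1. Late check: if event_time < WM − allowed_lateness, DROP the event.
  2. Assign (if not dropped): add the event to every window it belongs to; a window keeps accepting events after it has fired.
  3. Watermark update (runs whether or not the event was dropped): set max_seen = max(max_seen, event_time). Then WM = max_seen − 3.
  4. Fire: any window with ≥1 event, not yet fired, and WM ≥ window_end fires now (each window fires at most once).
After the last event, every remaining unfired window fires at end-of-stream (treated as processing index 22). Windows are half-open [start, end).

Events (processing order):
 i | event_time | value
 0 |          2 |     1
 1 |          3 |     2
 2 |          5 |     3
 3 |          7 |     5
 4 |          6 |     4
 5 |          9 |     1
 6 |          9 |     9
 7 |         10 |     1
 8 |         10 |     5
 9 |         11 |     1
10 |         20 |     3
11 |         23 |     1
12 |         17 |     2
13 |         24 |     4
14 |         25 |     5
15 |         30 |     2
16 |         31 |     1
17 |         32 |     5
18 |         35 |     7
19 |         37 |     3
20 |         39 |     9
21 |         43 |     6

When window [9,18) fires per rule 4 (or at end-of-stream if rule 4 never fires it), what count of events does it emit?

5

i=0 t=2 v=1: → [0,9); WM=-1
i=1 t=3 v=2: → [0,9); WM=0
i=2 t=5 v=3: → [0,9); WM=2
i=3 t=7 v=5: → [0,9); WM=4
i=4 t=6 v=4: → [0,9); WM=4
i=5 t=9 v=1: → [9,18); WM=6
i=6 t=9 v=9: → [9,18); WM=6
i=7 t=10 v=1: → [9,18); WM=7
i=8 t=10 v=5: → [9,18); WM=7
i=9 t=11 v=1: → [9,18); WM=8
i=10 t=20 v=3: → [18,27); WM=17; [0,9) fires=5
i=11 t=23 v=1: → [18,27); WM=20; [9,18) fires=5
i=12 t=17 v=2: → [9,18); WM=20
i=13 t=24 v=4: → [18,27); WM=21
i=14 t=25 v=5: → [18,27); WM=22
i=15 t=30 v=2: → [27,36); WM=27; [18,27) fires=4
i=16 t=31 v=1: → [27,36); WM=28
i=17 t=32 v=5: → [27,36); WM=29
i=18 t=35 v=7: → [27,36); WM=32
i=19 t=37 v=3: → [36,45); WM=34
i=20 t=39 v=9: → [36,45); WM=36; [27,36) fires=4
i=21 t=43 v=6: → [36,45); WM=40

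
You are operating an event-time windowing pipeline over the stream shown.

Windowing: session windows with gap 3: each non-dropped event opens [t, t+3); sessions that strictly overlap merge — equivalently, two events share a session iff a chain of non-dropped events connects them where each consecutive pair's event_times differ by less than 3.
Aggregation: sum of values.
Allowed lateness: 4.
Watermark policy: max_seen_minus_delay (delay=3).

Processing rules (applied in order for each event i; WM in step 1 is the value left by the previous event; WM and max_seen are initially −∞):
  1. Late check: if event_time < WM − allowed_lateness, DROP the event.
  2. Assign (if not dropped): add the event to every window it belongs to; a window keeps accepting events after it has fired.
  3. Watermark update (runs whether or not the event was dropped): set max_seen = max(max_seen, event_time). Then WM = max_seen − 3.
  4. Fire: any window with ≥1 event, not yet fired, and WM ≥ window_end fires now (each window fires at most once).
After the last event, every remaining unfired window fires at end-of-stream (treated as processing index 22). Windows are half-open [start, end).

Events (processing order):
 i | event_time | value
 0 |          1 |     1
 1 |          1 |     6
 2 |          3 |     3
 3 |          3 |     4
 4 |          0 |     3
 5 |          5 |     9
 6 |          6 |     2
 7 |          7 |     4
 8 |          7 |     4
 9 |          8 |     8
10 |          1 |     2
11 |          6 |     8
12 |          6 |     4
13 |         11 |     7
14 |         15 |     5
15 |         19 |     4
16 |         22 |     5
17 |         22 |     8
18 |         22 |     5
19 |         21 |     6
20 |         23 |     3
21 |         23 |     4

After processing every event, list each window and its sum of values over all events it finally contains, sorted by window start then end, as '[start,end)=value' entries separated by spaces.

i=0 t=1 v=1: → [1,4); WM=-2
i=1 t=1 v=6: → [1,4); WM=-2
i=2 t=3 v=3: → [1,6); WM=0
i=3 t=3 v=4: → [1,6); WM=0
i=4 t=0 v=3: → [0,6); WM=0
i=5 t=5 v=9: → [0,8); WM=2
i=6 t=6 v=2: → [0,9); WM=3
i=7 t=7 v=4: → [0,10); WM=4
i=8 t=7 v=4: → [0,10); WM=4
i=9 t=8 v=8: → [0,11); WM=5
i=10 t=1 v=2: → [0,11); WM=5
i=11 t=6 v=8: → [0,11); WM=5
i=12 t=6 v=4: → [0,11); WM=5
i=13 t=11 v=7: → [11,14); WM=8
i=14 t=15 v=5: → [15,18); WM=12
i=15 t=19 v=4: → [19,22); WM=16
i=16 t=22 v=5: → [22,25); WM=19
i=17 t=22 v=8: → [22,25); WM=19
i=18 t=22 v=5: → [22,25); WM=19
i=19 t=21 v=6: → [19,25); WM=19
i=20 t=23 v=3: → [19,26); WM=20
i=21 t=23 v=4: → [19,26); WM=20

[0,11)=58 [11,14)=7 [15,18)=5 [19,26)=35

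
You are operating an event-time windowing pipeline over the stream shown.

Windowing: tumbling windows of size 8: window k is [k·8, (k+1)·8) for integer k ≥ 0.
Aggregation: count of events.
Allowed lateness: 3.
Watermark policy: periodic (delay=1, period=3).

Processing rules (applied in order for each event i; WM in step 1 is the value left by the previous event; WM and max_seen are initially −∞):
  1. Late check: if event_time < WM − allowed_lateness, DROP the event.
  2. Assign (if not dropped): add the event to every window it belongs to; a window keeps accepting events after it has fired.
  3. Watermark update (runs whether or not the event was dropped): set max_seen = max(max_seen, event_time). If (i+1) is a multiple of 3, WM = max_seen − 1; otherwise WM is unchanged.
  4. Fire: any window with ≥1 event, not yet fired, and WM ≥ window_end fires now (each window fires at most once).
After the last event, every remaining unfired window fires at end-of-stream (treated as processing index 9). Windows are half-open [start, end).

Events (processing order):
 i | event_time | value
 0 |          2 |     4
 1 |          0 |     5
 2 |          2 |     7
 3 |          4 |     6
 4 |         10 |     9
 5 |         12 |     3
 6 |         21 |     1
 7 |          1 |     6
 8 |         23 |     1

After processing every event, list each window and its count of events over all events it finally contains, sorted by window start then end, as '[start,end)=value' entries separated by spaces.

[0,8)=4 [8,16)=2 [16,24)=2

i=0 t=2 v=4: → [0,8); WM=−∞
i=1 t=0 v=5: → [0,8); WM=−∞
i=2 t=2 v=7: → [0,8); WM=1
i=3 t=4 v=6: → [0,8); WM=1
i=4 t=10 v=9: → [8,16); WM=1
i=5 t=12 v=3: → [8,16); WM=11; [0,8) fires=4
i=6 t=21 v=1: → [16,24); WM=11
i=7 t=1 v=6: DROP (t<11-3); WM=11
i=8 t=23 v=1: → [16,24); WM=22; [8,16) fires=2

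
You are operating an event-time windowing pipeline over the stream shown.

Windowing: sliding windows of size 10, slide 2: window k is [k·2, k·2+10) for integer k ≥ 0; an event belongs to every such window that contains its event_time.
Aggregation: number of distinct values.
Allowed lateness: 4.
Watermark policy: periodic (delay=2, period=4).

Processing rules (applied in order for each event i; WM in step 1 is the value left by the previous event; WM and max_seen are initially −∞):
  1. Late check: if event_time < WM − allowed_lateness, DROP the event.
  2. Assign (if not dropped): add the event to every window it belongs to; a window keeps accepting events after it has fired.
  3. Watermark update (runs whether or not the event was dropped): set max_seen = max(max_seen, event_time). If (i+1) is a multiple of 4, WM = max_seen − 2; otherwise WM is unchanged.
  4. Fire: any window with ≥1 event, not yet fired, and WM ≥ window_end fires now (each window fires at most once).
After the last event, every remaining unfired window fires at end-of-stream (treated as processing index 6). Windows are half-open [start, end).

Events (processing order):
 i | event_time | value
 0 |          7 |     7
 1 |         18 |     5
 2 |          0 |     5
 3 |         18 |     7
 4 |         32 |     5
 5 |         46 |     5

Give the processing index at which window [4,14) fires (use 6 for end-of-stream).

i=0 t=7 v=7: → [6,16),[4,14),[2,12),[0,10); WM=−∞
i=1 t=18 v=5: → [18,28),[16,26),[14,24),[12,22),[10,20); WM=−∞
i=2 t=0 v=5: → [0,10); WM=−∞
i=3 t=18 v=7: → [18,28),[16,26),[14,24),[12,22),[10,20); WM=16; [0,10) fires=2 [2,12) fires=1 [4,14) fires=1 [6,16) fires=1
i=4 t=32 v=5: → [32,42),[30,40),[28,38),[26,36),[24,34); WM=16
i=5 t=46 v=5: → [46,56),[44,54),[42,52),[40,50),[38,48); WM=16

3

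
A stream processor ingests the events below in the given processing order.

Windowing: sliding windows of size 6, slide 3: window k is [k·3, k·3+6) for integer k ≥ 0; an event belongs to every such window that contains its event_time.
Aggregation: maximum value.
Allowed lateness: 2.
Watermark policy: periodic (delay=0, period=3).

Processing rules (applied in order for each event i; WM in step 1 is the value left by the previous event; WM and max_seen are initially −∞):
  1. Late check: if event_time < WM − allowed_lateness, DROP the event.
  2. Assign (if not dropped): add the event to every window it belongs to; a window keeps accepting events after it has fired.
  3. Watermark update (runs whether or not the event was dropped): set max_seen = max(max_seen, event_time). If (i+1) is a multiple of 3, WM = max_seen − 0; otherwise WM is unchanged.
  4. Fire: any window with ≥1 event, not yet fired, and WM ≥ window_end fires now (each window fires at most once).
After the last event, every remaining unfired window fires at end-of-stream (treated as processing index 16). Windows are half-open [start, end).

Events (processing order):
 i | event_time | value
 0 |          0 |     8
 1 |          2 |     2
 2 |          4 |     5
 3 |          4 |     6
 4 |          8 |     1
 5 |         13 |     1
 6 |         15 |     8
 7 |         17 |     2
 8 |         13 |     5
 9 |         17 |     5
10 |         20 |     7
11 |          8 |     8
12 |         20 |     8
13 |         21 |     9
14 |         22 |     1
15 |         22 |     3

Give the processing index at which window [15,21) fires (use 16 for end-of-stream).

14

i=0 t=0 v=8: → [0,6); WM=−∞
i=1 t=2 v=2: → [0,6); WM=−∞
i=2 t=4 v=5: → [3,9),[0,6); WM=4
i=3 t=4 v=6: → [3,9),[0,6); WM=4
i=4 t=8 v=1: → [6,12),[3,9); WM=4
i=5 t=13 v=1: → [12,18),[9,15); WM=13; [0,6) fires=8 [3,9) fires=6 [6,12) fires=1
i=6 t=15 v=8: → [15,21),[12,18); WM=13
i=7 t=17 v=2: → [15,21),[12,18); WM=13
i=8 t=13 v=5: → [12,18),[9,15); WM=17; [9,15) fires=5
i=9 t=17 v=5: → [15,21),[12,18); WM=17
i=10 t=20 v=7: → [18,24),[15,21); WM=17
i=11 t=8 v=8: DROP (t<17-2); WM=20; [12,18) fires=8
i=12 t=20 v=8: → [18,24),[15,21); WM=20
i=13 t=21 v=9: → [21,27),[18,24); WM=20
i=14 t=22 v=1: → [21,27),[18,24); WM=22; [15,21) fires=8
i=15 t=22 v=3: → [21,27),[18,24); WM=22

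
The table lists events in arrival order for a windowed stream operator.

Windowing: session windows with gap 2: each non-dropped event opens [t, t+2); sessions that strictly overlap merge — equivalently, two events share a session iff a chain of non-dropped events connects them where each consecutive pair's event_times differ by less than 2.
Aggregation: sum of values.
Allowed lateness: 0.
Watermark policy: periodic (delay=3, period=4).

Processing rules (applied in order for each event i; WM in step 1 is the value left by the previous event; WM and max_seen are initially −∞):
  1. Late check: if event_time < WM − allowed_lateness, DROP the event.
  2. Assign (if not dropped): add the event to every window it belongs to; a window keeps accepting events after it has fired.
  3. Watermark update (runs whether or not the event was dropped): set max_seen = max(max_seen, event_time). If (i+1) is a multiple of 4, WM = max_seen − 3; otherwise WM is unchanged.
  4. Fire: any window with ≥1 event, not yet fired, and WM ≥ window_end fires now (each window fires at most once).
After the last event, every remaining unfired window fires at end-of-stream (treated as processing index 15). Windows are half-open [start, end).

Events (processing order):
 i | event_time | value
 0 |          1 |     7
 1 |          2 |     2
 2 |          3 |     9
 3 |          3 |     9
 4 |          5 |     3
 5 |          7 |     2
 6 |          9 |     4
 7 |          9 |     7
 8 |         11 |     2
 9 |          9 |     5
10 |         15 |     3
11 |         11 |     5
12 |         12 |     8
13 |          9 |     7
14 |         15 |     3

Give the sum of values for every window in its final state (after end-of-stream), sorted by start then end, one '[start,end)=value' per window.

i=0 t=1 v=7: → [1,3); WM=−∞
i=1 t=2 v=2: → [1,4); WM=−∞
i=2 t=3 v=9: → [1,5); WM=−∞
i=3 t=3 v=9: → [1,5); WM=0
i=4 t=5 v=3: → [5,7); WM=0
i=5 t=7 v=2: → [7,9); WM=0
i=6 t=9 v=4: → [9,11); WM=0
i=7 t=9 v=7: → [9,11); WM=6
i=8 t=11 v=2: → [11,13); WM=6
i=9 t=9 v=5: → [9,11); WM=6
i=10 t=15 v=3: → [15,17); WM=6
i=11 t=11 v=5: → [11,13); WM=12
i=12 t=12 v=8: → [11,14); WM=12
i=13 t=9 v=7: DROP (t<12-0); WM=12
i=14 t=15 v=3: → [15,17); WM=12

[1,5)=27 [5,7)=3 [7,9)=2 [9,11)=16 [11,14)=15 [15,17)=6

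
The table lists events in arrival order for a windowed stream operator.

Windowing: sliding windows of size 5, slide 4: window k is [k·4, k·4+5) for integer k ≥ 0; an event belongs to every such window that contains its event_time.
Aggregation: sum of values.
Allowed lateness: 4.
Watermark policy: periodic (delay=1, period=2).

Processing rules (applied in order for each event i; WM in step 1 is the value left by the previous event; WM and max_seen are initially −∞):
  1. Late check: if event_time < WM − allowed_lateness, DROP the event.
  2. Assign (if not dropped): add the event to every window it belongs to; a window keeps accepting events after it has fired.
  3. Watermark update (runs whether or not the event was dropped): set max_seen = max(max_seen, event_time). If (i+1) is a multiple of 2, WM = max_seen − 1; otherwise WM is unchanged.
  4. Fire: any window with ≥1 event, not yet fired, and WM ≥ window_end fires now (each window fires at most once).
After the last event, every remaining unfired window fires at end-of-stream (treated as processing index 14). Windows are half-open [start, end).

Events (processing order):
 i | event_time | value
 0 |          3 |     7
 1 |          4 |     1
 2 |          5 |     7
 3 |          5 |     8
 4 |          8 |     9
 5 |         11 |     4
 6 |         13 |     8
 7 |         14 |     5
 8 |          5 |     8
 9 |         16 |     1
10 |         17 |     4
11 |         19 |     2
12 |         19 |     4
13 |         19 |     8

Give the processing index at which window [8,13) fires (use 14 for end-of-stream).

i=0 t=3 v=7: → [0,5); WM=−∞
i=1 t=4 v=1: → [4,9),[0,5); WM=3
i=2 t=5 v=7: → [4,9); WM=3
i=3 t=5 v=8: → [4,9); WM=4
i=4 t=8 v=9: → [8,13),[4,9); WM=4
i=5 t=11 v=4: → [8,13); WM=10; [0,5) fires=8 [4,9) fires=25
i=6 t=13 v=8: → [12,17); WM=10
i=7 t=14 v=5: → [12,17); WM=13; [8,13) fires=13
i=8 t=5 v=8: DROP (t<13-4); WM=13
i=9 t=16 v=1: → [16,21),[12,17); WM=15
i=10 t=17 v=4: → [16,21); WM=15
i=11 t=19 v=2: → [16,21); WM=18; [12,17) fires=14
i=12 t=19 v=4: → [16,21); WM=18
i=13 t=19 v=8: → [16,21); WM=18

7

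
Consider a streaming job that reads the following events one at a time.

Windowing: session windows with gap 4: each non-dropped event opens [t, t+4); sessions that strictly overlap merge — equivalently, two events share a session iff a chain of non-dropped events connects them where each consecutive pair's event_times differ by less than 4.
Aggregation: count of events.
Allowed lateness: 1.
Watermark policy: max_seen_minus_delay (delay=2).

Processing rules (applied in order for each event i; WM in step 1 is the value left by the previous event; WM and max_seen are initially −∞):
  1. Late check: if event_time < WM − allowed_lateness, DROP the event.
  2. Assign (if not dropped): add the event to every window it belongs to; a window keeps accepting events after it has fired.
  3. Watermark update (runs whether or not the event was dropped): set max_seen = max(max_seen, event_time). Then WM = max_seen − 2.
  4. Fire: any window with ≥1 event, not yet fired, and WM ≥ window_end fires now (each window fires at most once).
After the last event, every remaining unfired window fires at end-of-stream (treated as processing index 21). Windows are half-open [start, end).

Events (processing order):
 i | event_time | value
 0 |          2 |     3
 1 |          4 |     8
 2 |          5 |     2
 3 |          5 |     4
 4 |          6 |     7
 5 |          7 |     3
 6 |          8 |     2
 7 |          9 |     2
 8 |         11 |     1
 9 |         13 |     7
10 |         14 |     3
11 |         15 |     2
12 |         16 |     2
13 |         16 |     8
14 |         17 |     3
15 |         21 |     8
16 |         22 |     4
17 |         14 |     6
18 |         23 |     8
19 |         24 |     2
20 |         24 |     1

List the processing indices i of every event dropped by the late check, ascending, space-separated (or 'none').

i=0 t=2 v=3: → [2,6); WM=0
i=1 t=4 v=8: → [2,8); WM=2
i=2 t=5 v=2: → [2,9); WM=3
i=3 t=5 v=4: → [2,9); WM=3
i=4 t=6 v=7: → [2,10); WM=4
i=5 t=7 v=3: → [2,11); WM=5
i=6 t=8 v=2: → [2,12); WM=6
i=7 t=9 v=2: → [2,13); WM=7
i=8 t=11 v=1: → [2,15); WM=9
i=9 t=13 v=7: → [2,17); WM=11
i=10 t=14 v=3: → [2,18); WM=12
i=11 t=15 v=2: → [2,19); WM=13
i=12 t=16 v=2: → [2,20); WM=14
i=13 t=16 v=8: → [2,20); WM=14
i=14 t=17 v=3: → [2,21); WM=15
i=15 t=21 v=8: → [21,25); WM=19
i=16 t=22 v=4: → [21,26); WM=20
i=17 t=14 v=6: DROP (t<20-1); WM=20
i=18 t=23 v=8: → [21,27); WM=21
i=19 t=24 v=2: → [21,28); WM=22
i=20 t=24 v=1: → [21,28); WM=22

17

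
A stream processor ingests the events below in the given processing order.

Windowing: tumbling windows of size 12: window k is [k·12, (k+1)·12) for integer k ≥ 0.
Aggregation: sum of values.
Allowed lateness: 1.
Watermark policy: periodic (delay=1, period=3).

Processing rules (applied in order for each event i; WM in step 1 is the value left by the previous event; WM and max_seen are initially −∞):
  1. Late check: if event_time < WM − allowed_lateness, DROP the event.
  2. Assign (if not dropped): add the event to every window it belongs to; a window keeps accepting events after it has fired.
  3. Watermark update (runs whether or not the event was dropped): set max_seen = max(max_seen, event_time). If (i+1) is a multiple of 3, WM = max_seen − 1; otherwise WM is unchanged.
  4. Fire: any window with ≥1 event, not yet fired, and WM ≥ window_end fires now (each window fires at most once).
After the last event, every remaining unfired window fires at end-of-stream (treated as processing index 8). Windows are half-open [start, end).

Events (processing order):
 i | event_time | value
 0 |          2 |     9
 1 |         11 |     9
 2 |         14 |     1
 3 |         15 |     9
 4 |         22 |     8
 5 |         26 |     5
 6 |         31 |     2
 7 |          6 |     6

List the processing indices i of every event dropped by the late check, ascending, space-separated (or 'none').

7

i=0 t=2 v=9: → [0,12); WM=−∞
i=1 t=11 v=9: → [0,12); WM=−∞
i=2 t=14 v=1: → [12,24); WM=13; [0,12) fires=18
i=3 t=15 v=9: → [12,24); WM=13
i=4 t=22 v=8: → [12,24); WM=13
i=5 t=26 v=5: → [24,36); WM=25; [12,24) fires=18
i=6 t=31 v=2: → [24,36); WM=25
i=7 t=6 v=6: DROP (t<25-1); WM=25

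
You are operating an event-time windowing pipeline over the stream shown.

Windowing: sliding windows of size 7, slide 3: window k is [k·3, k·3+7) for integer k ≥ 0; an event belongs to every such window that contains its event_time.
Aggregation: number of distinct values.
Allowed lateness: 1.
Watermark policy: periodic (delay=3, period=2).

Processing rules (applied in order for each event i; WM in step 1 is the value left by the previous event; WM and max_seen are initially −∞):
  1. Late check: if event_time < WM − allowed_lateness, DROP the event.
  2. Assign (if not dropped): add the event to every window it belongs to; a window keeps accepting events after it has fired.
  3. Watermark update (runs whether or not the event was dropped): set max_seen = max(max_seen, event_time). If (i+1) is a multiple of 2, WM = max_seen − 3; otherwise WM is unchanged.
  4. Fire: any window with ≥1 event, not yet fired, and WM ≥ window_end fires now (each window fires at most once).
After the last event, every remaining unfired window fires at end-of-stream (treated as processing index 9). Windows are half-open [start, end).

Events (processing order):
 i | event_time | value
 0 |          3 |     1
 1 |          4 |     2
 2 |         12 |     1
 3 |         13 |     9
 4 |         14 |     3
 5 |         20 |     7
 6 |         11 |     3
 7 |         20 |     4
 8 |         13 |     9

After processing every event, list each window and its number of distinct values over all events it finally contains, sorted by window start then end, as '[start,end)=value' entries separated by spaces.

i=0 t=3 v=1: → [3,10),[0,7); WM=−∞
i=1 t=4 v=2: → [3,10),[0,7); WM=1
i=2 t=12 v=1: → [12,19),[9,16),[6,13); WM=1
i=3 t=13 v=9: → [12,19),[9,16); WM=10; [0,7) fires=2 [3,10) fires=2
i=4 t=14 v=3: → [12,19),[9,16); WM=10
i=5 t=20 v=7: → [18,25),[15,22); WM=17; [6,13) fires=1 [9,16) fires=3
i=6 t=11 v=3: DROP (t<17-1); WM=17
i=7 t=20 v=4: → [18,25),[15,22); WM=17
i=8 t=13 v=9: DROP (t<17-1); WM=17

[0,7)=2 [3,10)=2 [6,13)=1 [9,16)=3 [12,19)=3 [15,22)=2 [18,25)=2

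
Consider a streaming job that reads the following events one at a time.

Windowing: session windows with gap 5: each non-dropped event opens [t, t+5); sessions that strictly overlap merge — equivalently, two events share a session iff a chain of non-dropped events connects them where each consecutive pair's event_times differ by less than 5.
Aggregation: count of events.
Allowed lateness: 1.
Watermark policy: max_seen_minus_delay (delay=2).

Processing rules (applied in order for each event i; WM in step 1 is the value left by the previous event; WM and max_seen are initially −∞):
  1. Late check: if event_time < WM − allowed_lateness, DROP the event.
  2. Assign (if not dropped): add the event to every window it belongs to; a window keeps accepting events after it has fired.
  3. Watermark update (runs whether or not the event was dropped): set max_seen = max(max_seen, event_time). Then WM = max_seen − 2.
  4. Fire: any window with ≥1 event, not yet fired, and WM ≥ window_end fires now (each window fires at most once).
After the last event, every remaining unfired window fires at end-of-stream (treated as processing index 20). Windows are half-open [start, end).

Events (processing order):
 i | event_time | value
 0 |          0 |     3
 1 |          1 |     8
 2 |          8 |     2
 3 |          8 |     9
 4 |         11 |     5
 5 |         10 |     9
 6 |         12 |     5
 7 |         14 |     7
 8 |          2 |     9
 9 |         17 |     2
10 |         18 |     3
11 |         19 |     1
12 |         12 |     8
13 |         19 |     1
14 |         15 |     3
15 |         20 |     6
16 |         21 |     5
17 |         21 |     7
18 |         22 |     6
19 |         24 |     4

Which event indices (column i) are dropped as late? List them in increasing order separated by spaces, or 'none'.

8 12 14

i=0 t=0 v=3: → [0,5); WM=-2
i=1 t=1 v=8: → [0,6); WM=-1
i=2 t=8 v=2: → [8,13); WM=6
i=3 t=8 v=9: → [8,13); WM=6
i=4 t=11 v=5: → [8,16); WM=9
i=5 t=10 v=9: → [8,16); WM=9
i=6 t=12 v=5: → [8,17); WM=10
i=7 t=14 v=7: → [8,19); WM=12
i=8 t=2 v=9: DROP (t<12-1); WM=12
i=9 t=17 v=2: → [8,22); WM=15
i=10 t=18 v=3: → [8,23); WM=16
i=11 t=19 v=1: → [8,24); WM=17
i=12 t=12 v=8: DROP (t<17-1); WM=17
i=13 t=19 v=1: → [8,24); WM=17
i=14 t=15 v=3: DROP (t<17-1); WM=17
i=15 t=20 v=6: → [8,25); WM=18
i=16 t=21 v=5: → [8,26); WM=19
i=17 t=21 v=7: → [8,26); WM=19
i=18 t=22 v=6: → [8,27); WM=20
i=19 t=24 v=4: → [8,29); WM=22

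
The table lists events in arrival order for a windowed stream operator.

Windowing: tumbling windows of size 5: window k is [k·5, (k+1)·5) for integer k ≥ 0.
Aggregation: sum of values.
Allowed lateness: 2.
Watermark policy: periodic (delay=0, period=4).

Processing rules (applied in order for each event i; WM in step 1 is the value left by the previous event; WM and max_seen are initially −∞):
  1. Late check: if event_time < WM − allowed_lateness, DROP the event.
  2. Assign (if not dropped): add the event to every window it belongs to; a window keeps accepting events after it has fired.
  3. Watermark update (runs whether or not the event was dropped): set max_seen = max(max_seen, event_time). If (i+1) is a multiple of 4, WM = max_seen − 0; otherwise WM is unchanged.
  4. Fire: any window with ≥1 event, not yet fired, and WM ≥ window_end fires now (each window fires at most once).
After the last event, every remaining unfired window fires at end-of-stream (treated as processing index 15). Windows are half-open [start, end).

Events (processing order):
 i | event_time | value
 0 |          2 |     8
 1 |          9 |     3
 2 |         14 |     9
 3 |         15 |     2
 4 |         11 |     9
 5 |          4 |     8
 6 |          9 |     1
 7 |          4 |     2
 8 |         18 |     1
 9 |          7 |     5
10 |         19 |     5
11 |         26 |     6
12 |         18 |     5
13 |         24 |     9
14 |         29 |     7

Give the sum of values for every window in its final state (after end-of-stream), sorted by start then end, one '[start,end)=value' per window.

[0,5)=8 [5,10)=3 [10,15)=9 [15,20)=8 [20,25)=9 [25,30)=13

i=0 t=2 v=8: → [0,5); WM=−∞
i=1 t=9 v=3: → [5,10); WM=−∞
i=2 t=14 v=9: → [10,15); WM=−∞
i=3 t=15 v=2: → [15,20); WM=15; [0,5) fires=8 [5,10) fires=3 [10,15) fires=9
i=4 t=11 v=9: DROP (t<15-2); WM=15
i=5 t=4 v=8: DROP (t<15-2); WM=15
i=6 t=9 v=1: DROP (t<15-2); WM=15
i=7 t=4 v=2: DROP (t<15-2); WM=15
i=8 t=18 v=1: → [15,20); WM=15
i=9 t=7 v=5: DROP (t<15-2); WM=15
i=10 t=19 v=5: → [15,20); WM=15
i=11 t=26 v=6: → [25,30); WM=26; [15,20) fires=8
i=12 t=18 v=5: DROP (t<26-2); WM=26
i=13 t=24 v=9: → [20,25); WM=26; [20,25) fires=9
i=14 t=29 v=7: → [25,30); WM=26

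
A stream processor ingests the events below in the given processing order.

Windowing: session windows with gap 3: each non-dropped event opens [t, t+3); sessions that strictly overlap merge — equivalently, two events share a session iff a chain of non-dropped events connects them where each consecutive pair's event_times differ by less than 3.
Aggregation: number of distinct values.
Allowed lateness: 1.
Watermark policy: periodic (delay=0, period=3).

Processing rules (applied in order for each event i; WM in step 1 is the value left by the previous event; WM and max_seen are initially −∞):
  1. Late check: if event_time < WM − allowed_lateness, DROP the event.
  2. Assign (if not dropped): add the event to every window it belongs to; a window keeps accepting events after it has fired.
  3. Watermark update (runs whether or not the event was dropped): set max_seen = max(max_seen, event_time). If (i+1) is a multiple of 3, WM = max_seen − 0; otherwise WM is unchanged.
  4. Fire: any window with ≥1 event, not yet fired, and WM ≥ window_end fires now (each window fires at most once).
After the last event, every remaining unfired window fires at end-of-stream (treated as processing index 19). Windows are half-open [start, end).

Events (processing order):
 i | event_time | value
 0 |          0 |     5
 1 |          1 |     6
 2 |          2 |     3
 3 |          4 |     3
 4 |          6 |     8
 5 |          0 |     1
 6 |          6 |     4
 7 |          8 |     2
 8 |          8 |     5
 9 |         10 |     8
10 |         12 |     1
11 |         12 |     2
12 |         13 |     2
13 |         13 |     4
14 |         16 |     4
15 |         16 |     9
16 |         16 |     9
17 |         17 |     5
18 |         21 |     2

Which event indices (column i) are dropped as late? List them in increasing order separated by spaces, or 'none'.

i=0 t=0 v=5: → [0,3); WM=−∞
i=1 t=1 v=6: → [0,4); WM=−∞
i=2 t=2 v=3: → [0,5); WM=2
i=3 t=4 v=3: → [0,7); WM=2
i=4 t=6 v=8: → [0,9); WM=2
i=5 t=0 v=1: DROP (t<2-1); WM=6
i=6 t=6 v=4: → [0,9); WM=6
i=7 t=8 v=2: → [0,11); WM=6
i=8 t=8 v=5: → [0,11); WM=8
i=9 t=10 v=8: → [0,13); WM=8
i=10 t=12 v=1: → [0,15); WM=8
i=11 t=12 v=2: → [0,15); WM=12
i=12 t=13 v=2: → [0,16); WM=12
i=13 t=13 v=4: → [0,16); WM=12
i=14 t=16 v=4: → [16,19); WM=16
i=15 t=16 v=9: → [16,19); WM=16
i=16 t=16 v=9: → [16,19); WM=16
i=17 t=17 v=5: → [16,20); WM=17
i=18 t=21 v=2: → [21,24); WM=17

5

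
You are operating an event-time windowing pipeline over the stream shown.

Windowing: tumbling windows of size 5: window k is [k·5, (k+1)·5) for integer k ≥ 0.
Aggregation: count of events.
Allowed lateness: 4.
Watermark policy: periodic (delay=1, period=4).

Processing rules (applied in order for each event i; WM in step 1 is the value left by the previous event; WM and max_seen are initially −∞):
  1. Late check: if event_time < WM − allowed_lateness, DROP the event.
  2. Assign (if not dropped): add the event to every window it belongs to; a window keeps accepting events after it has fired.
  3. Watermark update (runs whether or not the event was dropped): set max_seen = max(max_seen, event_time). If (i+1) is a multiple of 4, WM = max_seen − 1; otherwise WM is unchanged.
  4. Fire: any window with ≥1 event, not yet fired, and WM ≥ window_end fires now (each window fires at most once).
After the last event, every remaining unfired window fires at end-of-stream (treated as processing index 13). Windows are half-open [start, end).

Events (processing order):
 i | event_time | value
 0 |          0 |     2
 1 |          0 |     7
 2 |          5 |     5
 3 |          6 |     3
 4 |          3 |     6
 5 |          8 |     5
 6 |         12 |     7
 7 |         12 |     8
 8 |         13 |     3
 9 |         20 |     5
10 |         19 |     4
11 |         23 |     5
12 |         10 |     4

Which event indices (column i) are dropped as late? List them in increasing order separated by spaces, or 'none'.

12

i=0 t=0 v=2: → [0,5); WM=−∞
i=1 t=0 v=7: → [0,5); WM=−∞
i=2 t=5 v=5: → [5,10); WM=−∞
i=3 t=6 v=3: → [5,10); WM=5; [0,5) fires=2
i=4 t=3 v=6: → [0,5); WM=5
i=5 t=8 v=5: → [5,10); WM=5
i=6 t=12 v=7: → [10,15); WM=5
i=7 t=12 v=8: → [10,15); WM=11; [5,10) fires=3
i=8 t=13 v=3: → [10,15); WM=11
i=9 t=20 v=5: → [20,25); WM=11
i=10 t=19 v=4: → [15,20); WM=11
i=11 t=23 v=5: → [20,25); WM=22; [10,15) fires=3 [15,20) fires=1
i=12 t=10 v=4: DROP (t<22-4); WM=22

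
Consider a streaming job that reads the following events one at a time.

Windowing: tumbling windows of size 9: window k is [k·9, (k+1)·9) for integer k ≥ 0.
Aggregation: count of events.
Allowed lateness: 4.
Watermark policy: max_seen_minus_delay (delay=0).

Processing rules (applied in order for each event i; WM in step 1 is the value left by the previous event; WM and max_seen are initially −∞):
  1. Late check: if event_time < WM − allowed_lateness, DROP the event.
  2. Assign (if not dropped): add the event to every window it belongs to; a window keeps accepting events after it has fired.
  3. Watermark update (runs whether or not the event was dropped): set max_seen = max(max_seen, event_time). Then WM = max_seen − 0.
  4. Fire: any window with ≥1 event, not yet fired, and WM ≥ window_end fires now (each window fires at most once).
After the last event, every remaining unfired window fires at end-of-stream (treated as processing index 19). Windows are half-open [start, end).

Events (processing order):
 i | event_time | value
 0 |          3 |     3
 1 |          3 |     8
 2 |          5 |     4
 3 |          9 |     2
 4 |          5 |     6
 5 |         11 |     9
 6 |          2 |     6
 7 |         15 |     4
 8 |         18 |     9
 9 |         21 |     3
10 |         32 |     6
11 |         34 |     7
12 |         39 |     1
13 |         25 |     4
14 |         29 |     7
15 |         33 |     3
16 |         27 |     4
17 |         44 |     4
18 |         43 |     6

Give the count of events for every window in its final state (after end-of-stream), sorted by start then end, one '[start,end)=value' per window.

i=0 t=3 v=3: → [0,9); WM=3
i=1 t=3 v=8: → [0,9); WM=3
i=2 t=5 v=4: → [0,9); WM=5
i=3 t=9 v=2: → [9,18); WM=9; [0,9) fires=3
i=4 t=5 v=6: → [0,9); WM=9
i=5 t=11 v=9: → [9,18); WM=11
i=6 t=2 v=6: DROP (t<11-4); WM=11
i=7 t=15 v=4: → [9,18); WM=15
i=8 t=18 v=9: → [18,27); WM=18; [9,18) fires=3
i=9 t=21 v=3: → [18,27); WM=21
i=10 t=32 v=6: → [27,36); WM=32; [18,27) fires=2
i=11 t=34 v=7: → [27,36); WM=34
i=12 t=39 v=1: → [36,45); WM=39; [27,36) fires=2
i=13 t=25 v=4: DROP (t<39-4); WM=39
i=14 t=29 v=7: DROP (t<39-4); WM=39
i=15 t=33 v=3: DROP (t<39-4); WM=39
i=16 t=27 v=4: DROP (t<39-4); WM=39
i=17 t=44 v=4: → [36,45); WM=44
i=18 t=43 v=6: → [36,45); WM=44

[0,9)=4 [9,18)=3 [18,27)=2 [27,36)=2 [36,45)=3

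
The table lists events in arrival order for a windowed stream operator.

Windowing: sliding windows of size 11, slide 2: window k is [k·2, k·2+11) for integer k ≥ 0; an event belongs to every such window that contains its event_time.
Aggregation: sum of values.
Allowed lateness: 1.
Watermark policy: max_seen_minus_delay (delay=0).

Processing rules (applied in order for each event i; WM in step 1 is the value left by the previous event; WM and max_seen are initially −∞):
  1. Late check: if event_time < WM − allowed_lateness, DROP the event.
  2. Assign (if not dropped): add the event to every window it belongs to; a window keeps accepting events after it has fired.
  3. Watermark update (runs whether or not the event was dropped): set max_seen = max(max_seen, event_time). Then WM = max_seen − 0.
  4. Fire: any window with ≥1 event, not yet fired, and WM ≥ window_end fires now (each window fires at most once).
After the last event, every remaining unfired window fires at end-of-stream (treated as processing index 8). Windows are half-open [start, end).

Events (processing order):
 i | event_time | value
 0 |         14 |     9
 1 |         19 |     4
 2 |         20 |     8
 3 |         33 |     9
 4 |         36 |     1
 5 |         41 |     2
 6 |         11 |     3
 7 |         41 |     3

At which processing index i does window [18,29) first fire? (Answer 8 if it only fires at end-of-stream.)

3

i=0 t=14 v=9: → [14,25),[12,23),[10,21),[8,19),[6,17),[4,15); WM=14
i=1 t=19 v=4: → [18,29),[16,27),[14,25),[12,23),[10,21); WM=19; [4,15) fires=9 [6,17) fires=9 [8,19) fires=9
i=2 t=20 v=8: → [20,31),[18,29),[16,27),[14,25),[12,23),[10,21); WM=20
i=3 t=33 v=9: → [32,43),[30,41),[28,39),[26,37),[24,35); WM=33; [10,21) fires=21 [12,23) fires=21 [14,25) fires=21 [16,27) fires=12 [18,29) fires=12 [20,31) fires=8
i=4 t=36 v=1: → [36,47),[34,45),[32,43),[30,41),[28,39),[26,37); WM=36; [24,35) fires=9
i=5 t=41 v=2: → [40,51),[38,49),[36,47),[34,45),[32,43); WM=41; [26,37) fires=10 [28,39) fires=10 [30,41) fires=10
i=6 t=11 v=3: DROP (t<41-1); WM=41
i=7 t=41 v=3: → [40,51),[38,49),[36,47),[34,45),[32,43); WM=41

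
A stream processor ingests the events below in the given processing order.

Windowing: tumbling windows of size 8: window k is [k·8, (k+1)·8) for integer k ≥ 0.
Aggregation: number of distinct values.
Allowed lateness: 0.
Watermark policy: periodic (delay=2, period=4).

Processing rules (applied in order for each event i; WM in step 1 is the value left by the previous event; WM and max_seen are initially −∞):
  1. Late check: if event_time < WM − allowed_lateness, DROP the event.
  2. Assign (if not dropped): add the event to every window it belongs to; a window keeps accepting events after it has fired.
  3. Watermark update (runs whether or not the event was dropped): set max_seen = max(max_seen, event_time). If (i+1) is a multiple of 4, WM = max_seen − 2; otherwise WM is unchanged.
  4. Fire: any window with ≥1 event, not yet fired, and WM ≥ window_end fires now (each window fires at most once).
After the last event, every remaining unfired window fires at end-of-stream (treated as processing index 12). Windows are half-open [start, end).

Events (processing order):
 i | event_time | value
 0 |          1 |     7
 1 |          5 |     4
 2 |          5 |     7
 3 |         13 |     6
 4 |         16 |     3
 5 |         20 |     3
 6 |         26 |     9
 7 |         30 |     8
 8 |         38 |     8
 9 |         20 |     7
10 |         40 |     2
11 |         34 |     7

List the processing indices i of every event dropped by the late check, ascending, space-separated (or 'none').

9

i=0 t=1 v=7: → [0,8); WM=−∞
i=1 t=5 v=4: → [0,8); WM=−∞
i=2 t=5 v=7: → [0,8); WM=−∞
i=3 t=13 v=6: → [8,16); WM=11; [0,8) fires=2
i=4 t=16 v=3: → [16,24); WM=11
i=5 t=20 v=3: → [16,24); WM=11
i=6 t=26 v=9: → [24,32); WM=11
i=7 t=30 v=8: → [24,32); WM=28; [8,16) fires=1 [16,24) fires=1
i=8 t=38 v=8: → [32,40); WM=28
i=9 t=20 v=7: DROP (t<28-0); WM=28
i=10 t=40 v=2: → [40,48); WM=28
i=11 t=34 v=7: → [32,40); WM=38; [24,32) fires=2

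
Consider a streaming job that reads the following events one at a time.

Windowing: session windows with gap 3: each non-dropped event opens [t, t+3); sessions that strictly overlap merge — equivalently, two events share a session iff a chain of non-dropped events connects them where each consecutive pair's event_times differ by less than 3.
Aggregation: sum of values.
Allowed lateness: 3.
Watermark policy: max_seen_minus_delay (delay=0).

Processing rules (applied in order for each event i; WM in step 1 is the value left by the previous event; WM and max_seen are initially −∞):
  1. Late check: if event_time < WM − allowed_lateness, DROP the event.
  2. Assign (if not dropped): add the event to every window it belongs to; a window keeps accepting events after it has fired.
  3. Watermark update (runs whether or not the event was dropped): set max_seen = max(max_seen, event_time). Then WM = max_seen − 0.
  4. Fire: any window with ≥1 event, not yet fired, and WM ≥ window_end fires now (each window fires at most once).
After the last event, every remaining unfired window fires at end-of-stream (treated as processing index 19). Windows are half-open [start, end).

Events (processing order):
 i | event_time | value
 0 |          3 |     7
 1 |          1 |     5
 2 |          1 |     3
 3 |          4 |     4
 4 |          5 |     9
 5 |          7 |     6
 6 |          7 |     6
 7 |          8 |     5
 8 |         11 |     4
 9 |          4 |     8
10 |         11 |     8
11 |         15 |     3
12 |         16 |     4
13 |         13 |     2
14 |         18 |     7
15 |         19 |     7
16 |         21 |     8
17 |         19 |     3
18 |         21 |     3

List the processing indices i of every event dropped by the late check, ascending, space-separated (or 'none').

i=0 t=3 v=7: → [3,6); WM=3
i=1 t=1 v=5: → [1,6); WM=3
i=2 t=1 v=3: → [1,6); WM=3
i=3 t=4 v=4: → [1,7); WM=4
i=4 t=5 v=9: → [1,8); WM=5
i=5 t=7 v=6: → [1,10); WM=7
i=6 t=7 v=6: → [1,10); WM=7
i=7 t=8 v=5: → [1,11); WM=8
i=8 t=11 v=4: → [11,14); WM=11
i=9 t=4 v=8: DROP (t<11-3); WM=11
i=10 t=11 v=8: → [11,14); WM=11
i=11 t=15 v=3: → [15,18); WM=15
i=12 t=16 v=4: → [15,19); WM=16
i=13 t=13 v=2: → [11,19); WM=16
i=14 t=18 v=7: → [11,21); WM=18
i=15 t=19 v=7: → [11,22); WM=19
i=16 t=21 v=8: → [11,24); WM=21
i=17 t=19 v=3: → [11,24); WM=21
i=18 t=21 v=3: → [11,24); WM=21

9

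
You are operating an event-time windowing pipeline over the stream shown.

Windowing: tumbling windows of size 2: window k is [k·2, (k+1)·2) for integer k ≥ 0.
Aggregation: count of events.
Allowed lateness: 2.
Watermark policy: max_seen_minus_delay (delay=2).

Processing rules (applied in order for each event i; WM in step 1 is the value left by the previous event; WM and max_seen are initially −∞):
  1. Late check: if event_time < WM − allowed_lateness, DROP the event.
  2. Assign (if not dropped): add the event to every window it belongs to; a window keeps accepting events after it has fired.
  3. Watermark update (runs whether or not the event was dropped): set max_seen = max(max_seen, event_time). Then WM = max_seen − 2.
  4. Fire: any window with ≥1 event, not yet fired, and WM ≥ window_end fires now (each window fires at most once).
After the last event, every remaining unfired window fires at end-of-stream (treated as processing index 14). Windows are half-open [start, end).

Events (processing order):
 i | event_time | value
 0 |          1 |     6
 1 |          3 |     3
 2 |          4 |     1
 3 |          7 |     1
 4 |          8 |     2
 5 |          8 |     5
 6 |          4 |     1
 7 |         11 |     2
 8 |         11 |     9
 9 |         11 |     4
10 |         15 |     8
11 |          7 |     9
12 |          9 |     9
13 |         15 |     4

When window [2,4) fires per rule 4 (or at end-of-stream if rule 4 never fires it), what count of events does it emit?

1

i=0 t=1 v=6: → [0,2); WM=-1
i=1 t=3 v=3: → [2,4); WM=1
i=2 t=4 v=1: → [4,6); WM=2; [0,2) fires=1
i=3 t=7 v=1: → [6,8); WM=5; [2,4) fires=1
i=4 t=8 v=2: → [8,10); WM=6; [4,6) fires=1
i=5 t=8 v=5: → [8,10); WM=6
i=6 t=4 v=1: → [4,6); WM=6
i=7 t=11 v=2: → [10,12); WM=9; [6,8) fires=1
i=8 t=11 v=9: → [10,12); WM=9
i=9 t=11 v=4: → [10,12); WM=9
i=10 t=15 v=8: → [14,16); WM=13; [8,10) fires=2 [10,12) fires=3
i=11 t=7 v=9: DROP (t<13-2); WM=13
i=12 t=9 v=9: DROP (t<13-2); WM=13
i=13 t=15 v=4: → [14,16); WM=13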